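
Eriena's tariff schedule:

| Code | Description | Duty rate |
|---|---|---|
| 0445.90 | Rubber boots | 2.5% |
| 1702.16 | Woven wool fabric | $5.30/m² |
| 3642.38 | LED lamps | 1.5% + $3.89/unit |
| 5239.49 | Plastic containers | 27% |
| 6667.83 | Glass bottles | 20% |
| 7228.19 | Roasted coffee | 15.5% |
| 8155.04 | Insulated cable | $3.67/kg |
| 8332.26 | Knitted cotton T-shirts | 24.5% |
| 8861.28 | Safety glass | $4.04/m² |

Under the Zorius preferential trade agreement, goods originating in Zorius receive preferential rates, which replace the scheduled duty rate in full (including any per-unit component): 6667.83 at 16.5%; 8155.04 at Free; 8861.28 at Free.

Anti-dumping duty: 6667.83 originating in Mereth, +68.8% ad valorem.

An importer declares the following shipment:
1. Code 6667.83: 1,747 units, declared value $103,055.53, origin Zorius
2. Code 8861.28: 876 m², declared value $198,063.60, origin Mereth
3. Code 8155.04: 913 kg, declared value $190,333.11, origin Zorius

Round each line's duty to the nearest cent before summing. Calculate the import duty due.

$20,543.20

Line 1 (6667.83, Zorius, 1,747 units, $103,055.53):
Base rate for 6667.83 is 20%.
Origin Zorius qualifies under the Eriena–Zorius agreement and 6667.83 is covered: preferential rate 16.5% applies instead.
The additional-duty order on 6667.83 targets Mereth, not Zorius; it does not apply.
Duty = $103,055.53 × 16.5% = $17,004.16.
Line 2 (8861.28, Mereth, 876 m², $198,063.60):
Base rate for 8861.28 is $4.04/m².
8861.28 has an FTA preferential rate, but origin Mereth is not Zorius; base rate stands.
Duty = 876 × $4.04 = $3,539.04.
Line 3 (8155.04, Zorius, 913 kg, $190,333.11):
Base rate for 8155.04 is $3.67/kg.
Origin Zorius qualifies under the Eriena–Zorius agreement and 8155.04 is covered: preferential rate Free applies instead.
Duty = $190,333.11 × 0% = $0.00.
Total = $17,004.16 + $3,539.04 + $0.00 = $20,543.20.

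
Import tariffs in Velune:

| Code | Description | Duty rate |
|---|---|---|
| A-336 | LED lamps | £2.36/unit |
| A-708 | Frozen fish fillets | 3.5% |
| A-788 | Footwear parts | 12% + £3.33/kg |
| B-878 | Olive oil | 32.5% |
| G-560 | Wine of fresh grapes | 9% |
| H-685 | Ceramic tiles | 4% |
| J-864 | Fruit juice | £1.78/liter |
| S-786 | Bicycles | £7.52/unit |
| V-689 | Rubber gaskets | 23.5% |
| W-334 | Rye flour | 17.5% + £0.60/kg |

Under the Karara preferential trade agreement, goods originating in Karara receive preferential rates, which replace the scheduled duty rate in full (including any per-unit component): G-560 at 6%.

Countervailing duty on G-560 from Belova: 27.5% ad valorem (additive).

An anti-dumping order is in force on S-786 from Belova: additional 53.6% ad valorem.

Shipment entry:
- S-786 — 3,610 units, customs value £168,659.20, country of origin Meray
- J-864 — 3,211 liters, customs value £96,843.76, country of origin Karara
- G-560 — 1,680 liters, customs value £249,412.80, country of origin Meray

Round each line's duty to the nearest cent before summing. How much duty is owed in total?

£55,309.93

Line 1 (S-786, Meray, 3,610 units, £168,659.20):
Base rate for S-786 is £7.52/unit.
The additional-duty order on S-786 targets Belova, not Meray; it does not apply.
Duty = 3,610 × £7.52 = £27,147.20.
Line 2 (J-864, Karara, 3,211 liters, £96,843.76):
Base rate for J-864 is £1.78/liter.
Origin Karara is the FTA partner but J-864 is not on the preference list; base rate stands.
Duty = 3,211 × £1.78 = £5,715.58.
Line 3 (G-560, Meray, 1,680 liters, £249,412.80):
Base rate for G-560 is 9%.
G-560 has an FTA preferential rate, but origin Meray is not Karara; base rate stands.
The additional-duty order on G-560 targets Belova, not Meray; it does not apply.
Duty = £249,412.80 × 9% = £22,447.15.
Total = £27,147.20 + £5,715.58 + £22,447.15 = £55,309.93.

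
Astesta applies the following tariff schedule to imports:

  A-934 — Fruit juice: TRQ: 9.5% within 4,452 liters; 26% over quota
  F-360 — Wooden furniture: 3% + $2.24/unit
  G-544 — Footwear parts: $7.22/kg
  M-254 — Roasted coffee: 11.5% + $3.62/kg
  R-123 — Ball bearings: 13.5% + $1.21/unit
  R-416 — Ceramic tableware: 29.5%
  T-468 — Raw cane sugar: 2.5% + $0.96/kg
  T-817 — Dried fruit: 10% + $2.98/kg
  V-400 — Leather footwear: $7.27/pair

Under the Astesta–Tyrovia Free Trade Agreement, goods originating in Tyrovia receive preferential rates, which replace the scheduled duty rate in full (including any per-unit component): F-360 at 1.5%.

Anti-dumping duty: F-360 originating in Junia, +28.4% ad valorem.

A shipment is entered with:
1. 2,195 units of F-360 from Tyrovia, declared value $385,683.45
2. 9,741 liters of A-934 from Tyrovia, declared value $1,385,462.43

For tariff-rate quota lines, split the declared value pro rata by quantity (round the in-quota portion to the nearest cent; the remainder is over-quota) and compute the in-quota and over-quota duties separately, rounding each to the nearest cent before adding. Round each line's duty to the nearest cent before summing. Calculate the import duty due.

Line 1 (F-360, Tyrovia, 2,195 units, $385,683.45):
Base rate for F-360 is 3% + $2.24/unit.
Origin Tyrovia qualifies under the Astesta–Tyrovia agreement and F-360 is covered: preferential rate 1.5% applies instead.
The additional-duty order on F-360 targets Junia, not Tyrovia; it does not apply.
Duty = $385,683.45 × 1.5% = $5,785.25.
Line 2 (A-934, Tyrovia, 9,741 liters, $1,385,462.43):
Code A-934 is under a tariff-rate quota (threshold 4,452 liters). In-quota: 4,452 liters at 9.5%; over-quota: 5,289 liters at 26%.
Pro-rata value split: in-quota = $1,385,462.43 × 4,452/9,741 = $633,207.96; over-quota = $1,385,462.43 − $633,207.96 = $752,254.47.
In-quota duty = $633,207.96 × 9.5% = $60,154.76. Over-quota duty = $752,254.47 × 26% = $195,586.16.
Line duty = $60,154.76 + $195,586.16 = $255,740.92.
Total = $5,785.25 + $255,740.92 = $261,526.17.

$261,526.17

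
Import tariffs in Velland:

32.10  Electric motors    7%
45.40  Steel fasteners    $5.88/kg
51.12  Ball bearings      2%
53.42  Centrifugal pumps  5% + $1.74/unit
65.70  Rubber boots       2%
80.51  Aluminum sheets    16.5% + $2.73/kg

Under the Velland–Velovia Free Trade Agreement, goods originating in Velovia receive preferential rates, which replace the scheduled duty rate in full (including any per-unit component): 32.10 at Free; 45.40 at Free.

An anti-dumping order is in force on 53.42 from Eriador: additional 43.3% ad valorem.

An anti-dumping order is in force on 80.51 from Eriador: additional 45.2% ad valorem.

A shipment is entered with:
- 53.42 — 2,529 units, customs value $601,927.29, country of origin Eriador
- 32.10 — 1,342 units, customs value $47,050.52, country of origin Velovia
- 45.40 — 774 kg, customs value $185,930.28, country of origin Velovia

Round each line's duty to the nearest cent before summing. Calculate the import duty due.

Line 1 (53.42, Eriador, 2,529 units, $601,927.29):
Base rate for 53.42 is 5% + $1.74/unit.
Additional duty on 53.42 from Eriador: +43.3%. Applied ad valorem rate: 5% + 43.3% = 48.3%.
Duty = $601,927.29 × 48.3% + 2,529 × $1.74 = $295,131.34.
Line 2 (32.10, Velovia, 1,342 units, $47,050.52):
Base rate for 32.10 is 7%.
Origin Velovia qualifies under the Velland–Velovia agreement and 32.10 is covered: preferential rate Free applies instead.
Duty = $47,050.52 × 0% = $0.00.
Line 3 (45.40, Velovia, 774 kg, $185,930.28):
Base rate for 45.40 is $5.88/kg.
Origin Velovia qualifies under the Velland–Velovia agreement and 45.40 is covered: preferential rate Free applies instead.
Duty = $185,930.28 × 0% = $0.00.
Total = $295,131.34 + $0.00 + $0.00 = $295,131.34.

$295,131.34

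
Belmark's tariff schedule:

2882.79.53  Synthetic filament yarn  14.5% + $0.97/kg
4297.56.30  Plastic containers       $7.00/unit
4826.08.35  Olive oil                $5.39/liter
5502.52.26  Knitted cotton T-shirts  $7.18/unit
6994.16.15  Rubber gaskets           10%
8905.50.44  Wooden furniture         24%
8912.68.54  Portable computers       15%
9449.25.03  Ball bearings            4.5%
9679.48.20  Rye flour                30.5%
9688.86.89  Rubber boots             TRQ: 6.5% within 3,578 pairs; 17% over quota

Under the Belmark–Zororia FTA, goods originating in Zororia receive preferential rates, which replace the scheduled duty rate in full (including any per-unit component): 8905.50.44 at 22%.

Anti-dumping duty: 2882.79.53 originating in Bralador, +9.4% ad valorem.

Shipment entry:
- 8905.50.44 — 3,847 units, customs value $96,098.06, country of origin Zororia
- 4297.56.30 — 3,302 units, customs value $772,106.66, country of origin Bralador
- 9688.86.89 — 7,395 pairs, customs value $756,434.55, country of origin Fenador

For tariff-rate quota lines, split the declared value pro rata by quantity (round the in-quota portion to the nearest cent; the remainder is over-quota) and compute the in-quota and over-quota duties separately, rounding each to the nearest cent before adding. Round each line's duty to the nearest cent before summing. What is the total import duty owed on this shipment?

Line 1 (8905.50.44, Zororia, 3,847 units, $96,098.06):
Base rate for 8905.50.44 is 24%.
Origin Zororia qualifies under the Belmark–Zororia agreement and 8905.50.44 is covered: preferential rate 22% applies instead.
Duty = $96,098.06 × 22% = $21,141.57.
Line 2 (4297.56.30, Bralador, 3,302 units, $772,106.66):
Base rate for 4297.56.30 is $7.00/unit.
Duty = 3,302 × $7.00 = $23,114.00.
Line 3 (9688.86.89, Fenador, 7,395 pairs, $756,434.55):
Code 9688.86.89 is under a tariff-rate quota (threshold 3,578 pairs). In-quota: 3,578 pairs at 6.5%; over-quota: 3,817 pairs at 17%.
Pro-rata value split: in-quota = $756,434.55 × 3,578/7,395 = $365,993.62; over-quota = $756,434.55 − $365,993.62 = $390,440.93.
In-quota duty = $365,993.62 × 6.5% = $23,789.59. Over-quota duty = $390,440.93 × 17% = $66,374.96.
Line duty = $23,789.59 + $66,374.96 = $90,164.55.
Total = $21,141.57 + $23,114.00 + $90,164.55 = $134,420.12.

$134,420.12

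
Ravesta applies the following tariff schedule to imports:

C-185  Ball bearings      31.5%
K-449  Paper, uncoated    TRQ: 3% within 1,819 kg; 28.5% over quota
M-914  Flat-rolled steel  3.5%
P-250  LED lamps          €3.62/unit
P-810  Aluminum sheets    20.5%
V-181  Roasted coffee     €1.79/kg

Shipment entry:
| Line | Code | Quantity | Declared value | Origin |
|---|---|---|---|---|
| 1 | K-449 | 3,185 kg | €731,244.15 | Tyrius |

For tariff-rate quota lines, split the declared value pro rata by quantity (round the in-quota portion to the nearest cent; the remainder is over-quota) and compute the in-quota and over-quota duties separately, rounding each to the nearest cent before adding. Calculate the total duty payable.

€101,910.41

Line 1 (K-449, Tyrius, 3,185 kg, €731,244.15):
Code K-449 is under a tariff-rate quota (threshold 1,819 kg). In-quota: 1,819 kg at 3%; over-quota: 1,366 kg at 28.5%.
Pro-rata value split: in-quota = €731,244.15 × 1,819/3,185 = €417,624.21; over-quota = €731,244.15 − €417,624.21 = €313,619.94.
In-quota duty = €417,624.21 × 3% = €12,528.73. Over-quota duty = €313,619.94 × 28.5% = €89,381.68.
Line duty = €12,528.73 + €89,381.68 = €101,910.41.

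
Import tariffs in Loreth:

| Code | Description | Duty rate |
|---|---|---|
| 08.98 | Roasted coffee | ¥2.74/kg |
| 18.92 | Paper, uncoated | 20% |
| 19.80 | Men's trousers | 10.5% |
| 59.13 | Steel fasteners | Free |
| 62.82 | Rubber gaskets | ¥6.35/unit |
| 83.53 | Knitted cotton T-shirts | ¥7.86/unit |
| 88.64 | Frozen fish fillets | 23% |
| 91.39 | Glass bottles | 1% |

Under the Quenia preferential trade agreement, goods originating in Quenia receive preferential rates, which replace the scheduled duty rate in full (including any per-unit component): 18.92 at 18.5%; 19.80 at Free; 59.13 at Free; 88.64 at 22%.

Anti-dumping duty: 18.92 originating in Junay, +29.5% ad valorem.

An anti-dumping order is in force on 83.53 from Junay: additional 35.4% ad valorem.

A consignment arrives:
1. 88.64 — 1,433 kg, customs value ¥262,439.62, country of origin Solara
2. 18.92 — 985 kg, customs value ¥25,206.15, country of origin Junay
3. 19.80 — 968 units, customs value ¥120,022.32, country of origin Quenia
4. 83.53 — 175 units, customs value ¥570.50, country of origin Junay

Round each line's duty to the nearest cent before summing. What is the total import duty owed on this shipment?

¥74,415.61

Line 1 (88.64, Solara, 1,433 kg, ¥262,439.62):
Base rate for 88.64 is 23%.
88.64 has an FTA preferential rate, but origin Solara is not Quenia; base rate stands.
Duty = ¥262,439.62 × 23% = ¥60,361.11.
Line 2 (18.92, Junay, 985 kg, ¥25,206.15):
Base rate for 18.92 is 20%.
18.92 has an FTA preferential rate, but origin Junay is not Quenia; base rate stands.
Additional duty on 18.92 from Junay: +29.5%. Applied ad valorem rate: 20% + 29.5% = 49.5%.
Duty = ¥25,206.15 × 49.5% = ¥12,477.04.
Line 3 (19.80, Quenia, 968 units, ¥120,022.32):
Base rate for 19.80 is 10.5%.
Origin Quenia qualifies under the Loreth–Quenia agreement and 19.80 is covered: preferential rate Free applies instead.
Duty = ¥120,022.32 × 0% = ¥0.00.
Line 4 (83.53, Junay, 175 units, ¥570.50):
Base rate for 83.53 is ¥7.86/unit.
Additional duty on 83.53 from Junay: +35.4% ad valorem. Applied ad valorem rate = 35.4%.
Duty = ¥570.50 × 35.4% + 175 × ¥7.86 = ¥1,577.46.
Total = ¥60,361.11 + ¥12,477.04 + ¥0.00 + ¥1,577.46 = ¥74,415.61.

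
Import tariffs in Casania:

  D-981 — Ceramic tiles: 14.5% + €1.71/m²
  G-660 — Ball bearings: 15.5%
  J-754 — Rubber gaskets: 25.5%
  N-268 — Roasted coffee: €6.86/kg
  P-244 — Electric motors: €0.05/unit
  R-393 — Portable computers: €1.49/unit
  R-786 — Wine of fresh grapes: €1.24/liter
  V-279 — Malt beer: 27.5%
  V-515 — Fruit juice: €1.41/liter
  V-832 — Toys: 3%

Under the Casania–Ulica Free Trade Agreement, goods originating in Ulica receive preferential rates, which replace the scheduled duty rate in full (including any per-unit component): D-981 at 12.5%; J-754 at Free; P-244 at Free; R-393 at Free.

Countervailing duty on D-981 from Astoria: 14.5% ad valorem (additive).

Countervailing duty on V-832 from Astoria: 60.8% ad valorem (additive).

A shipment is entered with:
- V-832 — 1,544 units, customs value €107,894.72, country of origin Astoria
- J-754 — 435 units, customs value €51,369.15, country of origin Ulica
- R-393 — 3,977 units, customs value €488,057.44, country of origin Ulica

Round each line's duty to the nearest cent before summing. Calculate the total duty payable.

Line 1 (V-832, Astoria, 1,544 units, €107,894.72):
Base rate for V-832 is 3%.
Additional duty on V-832 from Astoria: +60.8%. Applied ad valorem rate: 3% + 60.8% = 63.8%.
Duty = €107,894.72 × 63.8% = €68,836.83.
Line 2 (J-754, Ulica, 435 units, €51,369.15):
Base rate for J-754 is 25.5%.
Origin Ulica qualifies under the Casania–Ulica agreement and J-754 is covered: preferential rate Free applies instead.
Duty = €51,369.15 × 0% = €0.00.
Line 3 (R-393, Ulica, 3,977 units, €488,057.44):
Base rate for R-393 is €1.49/unit.
Origin Ulica qualifies under the Casania–Ulica agreement and R-393 is covered: preferential rate Free applies instead.
Duty = €488,057.44 × 0% = €0.00.
Total = €68,836.83 + €0.00 + €0.00 = €68,836.83.

€68,836.83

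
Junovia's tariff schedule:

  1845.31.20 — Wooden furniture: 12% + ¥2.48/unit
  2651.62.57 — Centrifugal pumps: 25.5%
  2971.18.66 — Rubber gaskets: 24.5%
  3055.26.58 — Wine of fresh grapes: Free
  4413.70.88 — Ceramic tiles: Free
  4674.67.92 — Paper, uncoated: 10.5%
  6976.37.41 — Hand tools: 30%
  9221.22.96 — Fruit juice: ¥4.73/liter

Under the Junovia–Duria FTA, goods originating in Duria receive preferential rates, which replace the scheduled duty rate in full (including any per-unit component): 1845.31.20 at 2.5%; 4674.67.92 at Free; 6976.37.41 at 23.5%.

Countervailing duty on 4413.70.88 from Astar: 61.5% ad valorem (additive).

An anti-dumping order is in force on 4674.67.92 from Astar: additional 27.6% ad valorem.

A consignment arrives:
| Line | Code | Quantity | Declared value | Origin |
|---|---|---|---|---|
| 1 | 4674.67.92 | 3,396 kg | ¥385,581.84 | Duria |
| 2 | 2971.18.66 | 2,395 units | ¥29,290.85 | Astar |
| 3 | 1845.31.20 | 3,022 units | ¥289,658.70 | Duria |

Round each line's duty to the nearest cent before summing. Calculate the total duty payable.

Line 1 (4674.67.92, Duria, 3,396 kg, ¥385,581.84):
Base rate for 4674.67.92 is 10.5%.
Origin Duria qualifies under the Junovia–Duria agreement and 4674.67.92 is covered: preferential rate Free applies instead.
The additional-duty order on 4674.67.92 targets Astar, not Duria; it does not apply.
Duty = ¥385,581.84 × 0% = ¥0.00.
Line 2 (2971.18.66, Astar, 2,395 units, ¥29,290.85):
Base rate for 2971.18.66 is 24.5%.
Duty = ¥29,290.85 × 24.5% = ¥7,176.26.
Line 3 (1845.31.20, Duria, 3,022 units, ¥289,658.70):
Base rate for 1845.31.20 is 12% + ¥2.48/unit.
Origin Duria qualifies under the Junovia–Duria agreement and 1845.31.20 is covered: preferential rate 2.5% applies instead.
Duty = ¥289,658.70 × 2.5% = ¥7,241.47.
Total = ¥0.00 + ¥7,176.26 + ¥7,241.47 = ¥14,417.73.

¥14,417.73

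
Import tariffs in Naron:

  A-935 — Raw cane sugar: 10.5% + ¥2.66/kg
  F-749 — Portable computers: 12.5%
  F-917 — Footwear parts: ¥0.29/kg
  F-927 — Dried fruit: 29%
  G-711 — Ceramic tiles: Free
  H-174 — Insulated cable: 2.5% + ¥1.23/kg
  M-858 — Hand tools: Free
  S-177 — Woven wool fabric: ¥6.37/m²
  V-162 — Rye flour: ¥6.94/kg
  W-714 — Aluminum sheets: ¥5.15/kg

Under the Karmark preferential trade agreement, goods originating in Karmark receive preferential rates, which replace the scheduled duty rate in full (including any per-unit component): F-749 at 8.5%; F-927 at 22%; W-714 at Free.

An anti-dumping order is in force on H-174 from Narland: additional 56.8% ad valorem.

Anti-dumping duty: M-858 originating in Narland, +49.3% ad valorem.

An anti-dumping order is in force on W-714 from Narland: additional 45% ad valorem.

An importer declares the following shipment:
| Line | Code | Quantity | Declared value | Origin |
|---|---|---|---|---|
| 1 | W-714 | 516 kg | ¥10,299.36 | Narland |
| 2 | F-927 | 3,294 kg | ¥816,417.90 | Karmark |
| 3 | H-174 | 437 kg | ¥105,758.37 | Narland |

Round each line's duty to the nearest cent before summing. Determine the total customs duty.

¥250,156.27

Line 1 (W-714, Narland, 516 kg, ¥10,299.36):
Base rate for W-714 is ¥5.15/kg.
W-714 has an FTA preferential rate, but origin Narland is not Karmark; base rate stands.
Additional duty on W-714 from Narland: +45% ad valorem. Applied ad valorem rate = 45%.
Duty = ¥10,299.36 × 45% + 516 × ¥5.15 = ¥7,292.11.
Line 2 (F-927, Karmark, 3,294 kg, ¥816,417.90):
Base rate for F-927 is 29%.
Origin Karmark qualifies under the Naron–Karmark agreement and F-927 is covered: preferential rate 22% applies instead.
Duty = ¥816,417.90 × 22% = ¥179,611.94.
Line 3 (H-174, Narland, 437 kg, ¥105,758.37):
Base rate for H-174 is 2.5% + ¥1.23/kg.
Additional duty on H-174 from Narland: +56.8%. Applied ad valorem rate: 2.5% + 56.8% = 59.3%.
Duty = ¥105,758.37 × 59.3% + 437 × ¥1.23 = ¥63,252.22.
Total = ¥7,292.11 + ¥179,611.94 + ¥63,252.22 = ¥250,156.27.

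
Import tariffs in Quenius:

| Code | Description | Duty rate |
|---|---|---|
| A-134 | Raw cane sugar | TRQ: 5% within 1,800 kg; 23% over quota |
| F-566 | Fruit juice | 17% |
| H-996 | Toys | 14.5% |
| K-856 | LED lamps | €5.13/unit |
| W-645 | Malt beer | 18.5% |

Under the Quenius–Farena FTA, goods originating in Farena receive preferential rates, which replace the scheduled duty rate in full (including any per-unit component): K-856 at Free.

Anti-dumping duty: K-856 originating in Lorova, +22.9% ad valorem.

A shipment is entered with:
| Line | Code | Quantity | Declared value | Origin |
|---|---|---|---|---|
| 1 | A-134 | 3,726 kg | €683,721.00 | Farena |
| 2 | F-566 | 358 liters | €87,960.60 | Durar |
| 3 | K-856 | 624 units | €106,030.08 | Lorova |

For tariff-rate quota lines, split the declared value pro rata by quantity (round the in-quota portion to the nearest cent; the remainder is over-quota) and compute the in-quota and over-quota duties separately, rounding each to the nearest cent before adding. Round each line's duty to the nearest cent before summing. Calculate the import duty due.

€140,237.14

Line 1 (A-134, Farena, 3,726 kg, €683,721.00):
Code A-134 is under a tariff-rate quota (threshold 1,800 kg). In-quota: 1,800 kg at 5%; over-quota: 1,926 kg at 23%.
Pro-rata value split: in-quota = €683,721.00 × 1,800/3,726 = €330,300.00; over-quota = €683,721.00 − €330,300.00 = €353,421.00.
In-quota duty = €330,300.00 × 5% = €16,515.00. Over-quota duty = €353,421.00 × 23% = €81,286.83.
Line duty = €16,515.00 + €81,286.83 = €97,801.83.
Line 2 (F-566, Durar, 358 liters, €87,960.60):
Base rate for F-566 is 17%.
Duty = €87,960.60 × 17% = €14,953.30.
Line 3 (K-856, Lorova, 624 units, €106,030.08):
Base rate for K-856 is €5.13/unit.
K-856 has an FTA preferential rate, but origin Lorova is not Farena; base rate stands.
Additional duty on K-856 from Lorova: +22.9% ad valorem. Applied ad valorem rate = 22.9%.
Duty = €106,030.08 × 22.9% + 624 × €5.13 = €27,482.01.
Total = €97,801.83 + €14,953.30 + €27,482.01 = €140,237.14.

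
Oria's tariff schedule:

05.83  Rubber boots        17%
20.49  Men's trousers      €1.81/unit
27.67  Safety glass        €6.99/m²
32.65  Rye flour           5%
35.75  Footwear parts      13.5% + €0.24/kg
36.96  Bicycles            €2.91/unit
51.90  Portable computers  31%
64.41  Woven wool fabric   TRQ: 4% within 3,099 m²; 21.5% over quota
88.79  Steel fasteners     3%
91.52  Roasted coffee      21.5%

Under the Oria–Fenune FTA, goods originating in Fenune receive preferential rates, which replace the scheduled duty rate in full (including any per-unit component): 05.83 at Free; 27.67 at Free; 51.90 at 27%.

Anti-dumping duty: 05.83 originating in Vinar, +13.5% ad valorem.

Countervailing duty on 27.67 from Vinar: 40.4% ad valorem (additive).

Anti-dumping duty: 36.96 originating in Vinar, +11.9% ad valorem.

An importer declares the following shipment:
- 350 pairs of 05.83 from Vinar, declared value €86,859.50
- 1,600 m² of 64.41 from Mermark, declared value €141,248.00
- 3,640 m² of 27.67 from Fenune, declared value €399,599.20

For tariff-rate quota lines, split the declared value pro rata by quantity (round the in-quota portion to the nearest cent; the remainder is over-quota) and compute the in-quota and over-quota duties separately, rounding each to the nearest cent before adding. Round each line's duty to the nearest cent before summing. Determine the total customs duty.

Line 1 (05.83, Vinar, 350 pairs, €86,859.50):
Base rate for 05.83 is 17%.
05.83 has an FTA preferential rate, but origin Vinar is not Fenune; base rate stands.
Additional duty on 05.83 from Vinar: +13.5%. Applied ad valorem rate: 17% + 13.5% = 30.5%.
Duty = €86,859.50 × 30.5% = €26,492.15.
Line 2 (64.41, Mermark, 1,600 m², €141,248.00):
Code 64.41 is under a tariff-rate quota (threshold 3,099 m²). Quantity 1,600 m² is within the quota, so the in-quota rate 4% applies to the full value.
Duty = €141,248.00 × 4% = €5,649.92.
Line 3 (27.67, Fenune, 3,640 m², €399,599.20):
Base rate for 27.67 is €6.99/m².
Origin Fenune qualifies under the Oria–Fenune agreement and 27.67 is covered: preferential rate Free applies instead.
The additional-duty order on 27.67 targets Vinar, not Fenune; it does not apply.
Duty = €399,599.20 × 0% = €0.00.
Total = €26,492.15 + €5,649.92 + €0.00 = €32,142.07.

€32,142.07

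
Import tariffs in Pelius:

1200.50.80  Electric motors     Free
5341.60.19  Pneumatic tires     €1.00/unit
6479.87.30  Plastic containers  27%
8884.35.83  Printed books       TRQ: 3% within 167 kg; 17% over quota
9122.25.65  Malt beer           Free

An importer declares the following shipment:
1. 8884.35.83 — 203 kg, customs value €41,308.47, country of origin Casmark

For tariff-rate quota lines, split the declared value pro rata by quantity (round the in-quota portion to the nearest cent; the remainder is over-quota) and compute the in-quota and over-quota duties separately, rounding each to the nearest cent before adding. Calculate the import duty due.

€2,264.84

Line 1 (8884.35.83, Casmark, 203 kg, €41,308.47):
Code 8884.35.83 is under a tariff-rate quota (threshold 167 kg). In-quota: 167 kg at 3%; over-quota: 36 kg at 17%.
Pro-rata value split: in-quota = €41,308.47 × 167/203 = €33,982.83; over-quota = €41,308.47 − €33,982.83 = €7,325.64.
In-quota duty = €33,982.83 × 3% = €1,019.48. Over-quota duty = €7,325.64 × 17% = €1,245.36.
Line duty = €1,019.48 + €1,245.36 = €2,264.84.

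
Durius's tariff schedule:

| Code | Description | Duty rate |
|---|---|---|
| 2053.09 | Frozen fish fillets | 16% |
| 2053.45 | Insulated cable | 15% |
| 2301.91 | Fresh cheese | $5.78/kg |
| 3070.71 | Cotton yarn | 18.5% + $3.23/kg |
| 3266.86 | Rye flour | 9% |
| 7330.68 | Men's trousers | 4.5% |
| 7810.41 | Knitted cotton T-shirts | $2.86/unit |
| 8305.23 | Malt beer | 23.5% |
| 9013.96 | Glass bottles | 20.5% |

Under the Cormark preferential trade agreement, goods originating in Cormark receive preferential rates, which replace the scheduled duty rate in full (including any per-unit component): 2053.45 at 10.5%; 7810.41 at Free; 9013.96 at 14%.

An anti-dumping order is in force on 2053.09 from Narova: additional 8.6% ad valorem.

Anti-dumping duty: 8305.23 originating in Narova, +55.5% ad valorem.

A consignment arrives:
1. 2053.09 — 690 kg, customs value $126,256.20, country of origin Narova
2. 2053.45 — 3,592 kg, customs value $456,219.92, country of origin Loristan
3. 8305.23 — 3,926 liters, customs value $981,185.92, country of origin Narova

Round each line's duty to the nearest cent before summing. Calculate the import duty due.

$874,628.90

Line 1 (2053.09, Narova, 690 kg, $126,256.20):
Base rate for 2053.09 is 16%.
Additional duty on 2053.09 from Narova: +8.6%. Applied ad valorem rate: 16% + 8.6% = 24.6%.
Duty = $126,256.20 × 24.6% = $31,059.03.
Line 2 (2053.45, Loristan, 3,592 kg, $456,219.92):
Base rate for 2053.45 is 15%.
2053.45 has an FTA preferential rate, but origin Loristan is not Cormark; base rate stands.
Duty = $456,219.92 × 15% = $68,432.99.
Line 3 (8305.23, Narova, 3,926 liters, $981,185.92):
Base rate for 8305.23 is 23.5%.
Additional duty on 8305.23 from Narova: +55.5%. Applied ad valorem rate: 23.5% + 55.5% = 79%.
Duty = $981,185.92 × 79% = $775,136.88.
Total = $31,059.03 + $68,432.99 + $775,136.88 = $874,628.90.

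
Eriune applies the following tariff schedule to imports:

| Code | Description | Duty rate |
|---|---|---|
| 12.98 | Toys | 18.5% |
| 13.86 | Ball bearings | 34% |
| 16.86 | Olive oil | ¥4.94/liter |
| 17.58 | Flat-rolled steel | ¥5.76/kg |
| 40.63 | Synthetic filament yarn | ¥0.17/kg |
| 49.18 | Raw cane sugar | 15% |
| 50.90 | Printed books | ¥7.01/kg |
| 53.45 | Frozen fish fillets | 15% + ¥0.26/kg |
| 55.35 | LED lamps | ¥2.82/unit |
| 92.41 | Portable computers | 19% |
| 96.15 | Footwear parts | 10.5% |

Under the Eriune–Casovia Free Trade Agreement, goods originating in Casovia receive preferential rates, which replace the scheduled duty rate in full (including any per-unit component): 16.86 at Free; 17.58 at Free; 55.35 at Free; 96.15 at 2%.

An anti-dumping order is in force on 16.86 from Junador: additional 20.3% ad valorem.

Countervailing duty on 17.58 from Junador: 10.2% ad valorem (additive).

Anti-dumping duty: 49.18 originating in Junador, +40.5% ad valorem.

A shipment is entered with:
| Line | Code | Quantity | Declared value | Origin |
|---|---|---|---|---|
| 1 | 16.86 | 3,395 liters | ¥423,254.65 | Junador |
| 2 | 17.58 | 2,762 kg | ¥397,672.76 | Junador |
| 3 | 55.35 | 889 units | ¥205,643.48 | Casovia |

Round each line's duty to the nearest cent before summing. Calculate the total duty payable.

Line 1 (16.86, Junador, 3,395 liters, ¥423,254.65):
Base rate for 16.86 is ¥4.94/liter.
16.86 has an FTA preferential rate, but origin Junador is not Casovia; base rate stands.
Additional duty on 16.86 from Junador: +20.3% ad valorem. Applied ad valorem rate = 20.3%.
Duty = ¥423,254.65 × 20.3% + 3,395 × ¥4.94 = ¥102,691.99.
Line 2 (17.58, Junador, 2,762 kg, ¥397,672.76):
Base rate for 17.58 is ¥5.76/kg.
17.58 has an FTA preferential rate, but origin Junador is not Casovia; base rate stands.
Additional duty on 17.58 from Junador: +10.2% ad valorem. Applied ad valorem rate = 10.2%.
Duty = ¥397,672.76 × 10.2% + 2,762 × ¥5.76 = ¥56,471.74.
Line 3 (55.35, Casovia, 889 units, ¥205,643.48):
Base rate for 55.35 is ¥2.82/unit.
Origin Casovia qualifies under the Eriune–Casovia agreement and 55.35 is covered: preferential rate Free applies instead.
Duty = ¥205,643.48 × 0% = ¥0.00.
Total = ¥102,691.99 + ¥56,471.74 + ¥0.00 = ¥159,163.73.

¥159,163.73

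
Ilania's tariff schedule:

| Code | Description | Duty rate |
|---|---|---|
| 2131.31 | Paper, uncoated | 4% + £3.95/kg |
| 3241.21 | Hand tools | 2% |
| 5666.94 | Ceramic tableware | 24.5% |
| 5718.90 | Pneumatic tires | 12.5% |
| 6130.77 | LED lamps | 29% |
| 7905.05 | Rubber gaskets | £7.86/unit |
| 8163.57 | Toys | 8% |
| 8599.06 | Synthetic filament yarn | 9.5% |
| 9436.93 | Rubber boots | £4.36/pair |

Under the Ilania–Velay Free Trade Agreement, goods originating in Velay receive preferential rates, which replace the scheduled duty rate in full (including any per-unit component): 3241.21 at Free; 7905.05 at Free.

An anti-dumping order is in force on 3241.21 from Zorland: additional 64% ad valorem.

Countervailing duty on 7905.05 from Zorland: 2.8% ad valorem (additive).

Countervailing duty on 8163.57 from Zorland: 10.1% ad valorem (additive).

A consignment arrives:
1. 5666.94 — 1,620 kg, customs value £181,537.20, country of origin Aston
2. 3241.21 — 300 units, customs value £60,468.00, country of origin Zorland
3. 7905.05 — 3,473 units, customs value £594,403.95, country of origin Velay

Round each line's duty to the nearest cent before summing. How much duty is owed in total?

£84,385.49

Line 1 (5666.94, Aston, 1,620 kg, £181,537.20):
Base rate for 5666.94 is 24.5%.
Duty = £181,537.20 × 24.5% = £44,476.61.
Line 2 (3241.21, Zorland, 300 units, £60,468.00):
Base rate for 3241.21 is 2%.
3241.21 has an FTA preferential rate, but origin Zorland is not Velay; base rate stands.
Additional duty on 3241.21 from Zorland: +64%. Applied ad valorem rate: 2% + 64% = 66%.
Duty = £60,468.00 × 66% = £39,908.88.
Line 3 (7905.05, Velay, 3,473 units, £594,403.95):
Base rate for 7905.05 is £7.86/unit.
Origin Velay qualifies under the Ilania–Velay agreement and 7905.05 is covered: preferential rate Free applies instead.
The additional-duty order on 7905.05 targets Zorland, not Velay; it does not apply.
Duty = £594,403.95 × 0% = £0.00.
Total = £44,476.61 + £39,908.88 + £0.00 = £84,385.49.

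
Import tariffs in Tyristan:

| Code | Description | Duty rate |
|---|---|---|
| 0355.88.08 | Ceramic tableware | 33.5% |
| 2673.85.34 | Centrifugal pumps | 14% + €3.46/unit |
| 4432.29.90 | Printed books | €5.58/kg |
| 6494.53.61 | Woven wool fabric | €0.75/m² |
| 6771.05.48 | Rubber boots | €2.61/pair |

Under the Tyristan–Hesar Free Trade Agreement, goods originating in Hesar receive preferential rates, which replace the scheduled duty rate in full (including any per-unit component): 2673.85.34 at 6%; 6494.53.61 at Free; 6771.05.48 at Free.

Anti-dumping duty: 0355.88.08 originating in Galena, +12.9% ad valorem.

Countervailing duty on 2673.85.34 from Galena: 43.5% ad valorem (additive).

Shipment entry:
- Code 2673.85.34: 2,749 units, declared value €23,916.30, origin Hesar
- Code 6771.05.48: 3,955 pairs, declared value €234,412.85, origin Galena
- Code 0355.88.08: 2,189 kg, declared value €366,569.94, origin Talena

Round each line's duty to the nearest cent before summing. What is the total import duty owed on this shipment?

Line 1 (2673.85.34, Hesar, 2,749 units, €23,916.30):
Base rate for 2673.85.34 is 14% + €3.46/unit.
Origin Hesar qualifies under the Tyristan–Hesar agreement and 2673.85.34 is covered: preferential rate 6% applies instead.
The additional-duty order on 2673.85.34 targets Galena, not Hesar; it does not apply.
Duty = €23,916.30 × 6% = €1,434.98.
Line 2 (6771.05.48, Galena, 3,955 pairs, €234,412.85):
Base rate for 6771.05.48 is €2.61/pair.
6771.05.48 has an FTA preferential rate, but origin Galena is not Hesar; base rate stands.
Duty = 3,955 × €2.61 = €10,322.55.
Line 3 (0355.88.08, Talena, 2,189 kg, €366,569.94):
Base rate for 0355.88.08 is 33.5%.
The additional-duty order on 0355.88.08 targets Galena, not Talena; it does not apply.
Duty = €366,569.94 × 33.5% = €122,800.93.
Total = €1,434.98 + €10,322.55 + €122,800.93 = €134,558.46.

€134,558.46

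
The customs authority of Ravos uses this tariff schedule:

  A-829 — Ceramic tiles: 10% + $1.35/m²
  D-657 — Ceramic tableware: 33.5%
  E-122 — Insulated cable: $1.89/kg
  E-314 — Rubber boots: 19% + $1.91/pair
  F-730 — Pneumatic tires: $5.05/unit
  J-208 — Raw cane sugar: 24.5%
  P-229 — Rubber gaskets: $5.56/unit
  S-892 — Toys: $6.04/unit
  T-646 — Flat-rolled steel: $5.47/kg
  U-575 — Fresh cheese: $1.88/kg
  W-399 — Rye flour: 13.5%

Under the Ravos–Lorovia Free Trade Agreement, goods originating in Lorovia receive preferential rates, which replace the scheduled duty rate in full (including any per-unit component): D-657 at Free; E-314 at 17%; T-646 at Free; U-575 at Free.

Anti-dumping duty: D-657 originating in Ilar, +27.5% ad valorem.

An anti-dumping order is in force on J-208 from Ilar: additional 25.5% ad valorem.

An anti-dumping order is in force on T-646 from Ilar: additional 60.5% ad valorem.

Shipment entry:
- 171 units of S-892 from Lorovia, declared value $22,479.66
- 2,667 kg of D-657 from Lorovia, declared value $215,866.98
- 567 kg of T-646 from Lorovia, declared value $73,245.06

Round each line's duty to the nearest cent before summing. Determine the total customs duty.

Line 1 (S-892, Lorovia, 171 units, $22,479.66):
Base rate for S-892 is $6.04/unit.
Origin Lorovia is the FTA partner but S-892 is not on the preference list; base rate stands.
Duty = 171 × $6.04 = $1,032.84.
Line 2 (D-657, Lorovia, 2,667 kg, $215,866.98):
Base rate for D-657 is 33.5%.
Origin Lorovia qualifies under the Ravos–Lorovia agreement and D-657 is covered: preferential rate Free applies instead.
The additional-duty order on D-657 targets Ilar, not Lorovia; it does not apply.
Duty = $215,866.98 × 0% = $0.00.
Line 3 (T-646, Lorovia, 567 kg, $73,245.06):
Base rate for T-646 is $5.47/kg.
Origin Lorovia qualifies under the Ravos–Lorovia agreement and T-646 is covered: preferential rate Free applies instead.
The additional-duty order on T-646 targets Ilar, not Lorovia; it does not apply.
Duty = $73,245.06 × 0% = $0.00.
Total = $1,032.84 + $0.00 + $0.00 = $1,032.84.

$1,032.84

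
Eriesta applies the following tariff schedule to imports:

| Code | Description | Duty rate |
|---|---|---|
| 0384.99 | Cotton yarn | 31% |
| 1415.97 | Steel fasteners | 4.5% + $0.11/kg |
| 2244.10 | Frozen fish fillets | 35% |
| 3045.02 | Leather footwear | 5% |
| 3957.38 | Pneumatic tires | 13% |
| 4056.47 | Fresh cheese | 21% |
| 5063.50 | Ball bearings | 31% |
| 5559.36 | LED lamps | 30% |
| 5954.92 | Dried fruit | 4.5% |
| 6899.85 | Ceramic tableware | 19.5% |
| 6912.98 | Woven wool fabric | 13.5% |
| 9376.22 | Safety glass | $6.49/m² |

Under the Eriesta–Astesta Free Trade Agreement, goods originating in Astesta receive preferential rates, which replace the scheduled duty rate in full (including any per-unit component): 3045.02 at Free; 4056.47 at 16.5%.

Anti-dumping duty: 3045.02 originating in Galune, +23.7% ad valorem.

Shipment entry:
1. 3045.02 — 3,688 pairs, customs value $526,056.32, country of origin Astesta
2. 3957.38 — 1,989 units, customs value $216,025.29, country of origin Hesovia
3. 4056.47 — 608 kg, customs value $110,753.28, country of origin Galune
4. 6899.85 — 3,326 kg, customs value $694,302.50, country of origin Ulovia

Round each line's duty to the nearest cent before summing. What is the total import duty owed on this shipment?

Line 1 (3045.02, Astesta, 3,688 pairs, $526,056.32):
Base rate for 3045.02 is 5%.
Origin Astesta qualifies under the Eriesta–Astesta agreement and 3045.02 is covered: preferential rate Free applies instead.
The additional-duty order on 3045.02 targets Galune, not Astesta; it does not apply.
Duty = $526,056.32 × 0% = $0.00.
Line 2 (3957.38, Hesovia, 1,989 units, $216,025.29):
Base rate for 3957.38 is 13%.
Duty = $216,025.29 × 13% = $28,083.29.
Line 3 (4056.47, Galune, 608 kg, $110,753.28):
Base rate for 4056.47 is 21%.
4056.47 has an FTA preferential rate, but origin Galune is not Astesta; base rate stands.
Duty = $110,753.28 × 21% = $23,258.19.
Line 4 (6899.85, Ulovia, 3,326 kg, $694,302.50):
Base rate for 6899.85 is 19.5%.
Duty = $694,302.50 × 19.5% = $135,388.99.
Total = $0.00 + $28,083.29 + $23,258.19 + $135,388.99 = $186,730.47.

$186,730.47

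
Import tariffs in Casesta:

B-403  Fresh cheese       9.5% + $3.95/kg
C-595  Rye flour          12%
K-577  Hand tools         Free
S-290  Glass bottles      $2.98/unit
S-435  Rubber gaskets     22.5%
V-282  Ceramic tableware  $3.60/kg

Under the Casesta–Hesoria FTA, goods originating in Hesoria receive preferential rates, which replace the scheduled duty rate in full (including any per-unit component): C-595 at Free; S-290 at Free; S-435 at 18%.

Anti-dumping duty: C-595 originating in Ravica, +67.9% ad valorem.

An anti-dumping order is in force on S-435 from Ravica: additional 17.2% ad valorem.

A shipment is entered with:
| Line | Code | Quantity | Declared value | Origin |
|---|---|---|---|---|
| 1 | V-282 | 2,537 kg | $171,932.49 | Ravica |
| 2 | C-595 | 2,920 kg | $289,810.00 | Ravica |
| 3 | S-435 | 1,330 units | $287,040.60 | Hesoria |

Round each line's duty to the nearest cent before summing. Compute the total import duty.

$292,358.70

Line 1 (V-282, Ravica, 2,537 kg, $171,932.49):
Base rate for V-282 is $3.60/kg.
Duty = 2,537 × $3.60 = $9,133.20.
Line 2 (C-595, Ravica, 2,920 kg, $289,810.00):
Base rate for C-595 is 12%.
C-595 has an FTA preferential rate, but origin Ravica is not Hesoria; base rate stands.
Additional duty on C-595 from Ravica: +67.9%. Applied ad valorem rate: 12% + 67.9% = 79.9%.
Duty = $289,810.00 × 79.9% = $231,558.19.
Line 3 (S-435, Hesoria, 1,330 units, $287,040.60):
Base rate for S-435 is 22.5%.
Origin Hesoria qualifies under the Casesta–Hesoria agreement and S-435 is covered: preferential rate 18% applies instead.
The additional-duty order on S-435 targets Ravica, not Hesoria; it does not apply.
Duty = $287,040.60 × 18% = $51,667.31.
Total = $9,133.20 + $231,558.19 + $51,667.31 = $292,358.70.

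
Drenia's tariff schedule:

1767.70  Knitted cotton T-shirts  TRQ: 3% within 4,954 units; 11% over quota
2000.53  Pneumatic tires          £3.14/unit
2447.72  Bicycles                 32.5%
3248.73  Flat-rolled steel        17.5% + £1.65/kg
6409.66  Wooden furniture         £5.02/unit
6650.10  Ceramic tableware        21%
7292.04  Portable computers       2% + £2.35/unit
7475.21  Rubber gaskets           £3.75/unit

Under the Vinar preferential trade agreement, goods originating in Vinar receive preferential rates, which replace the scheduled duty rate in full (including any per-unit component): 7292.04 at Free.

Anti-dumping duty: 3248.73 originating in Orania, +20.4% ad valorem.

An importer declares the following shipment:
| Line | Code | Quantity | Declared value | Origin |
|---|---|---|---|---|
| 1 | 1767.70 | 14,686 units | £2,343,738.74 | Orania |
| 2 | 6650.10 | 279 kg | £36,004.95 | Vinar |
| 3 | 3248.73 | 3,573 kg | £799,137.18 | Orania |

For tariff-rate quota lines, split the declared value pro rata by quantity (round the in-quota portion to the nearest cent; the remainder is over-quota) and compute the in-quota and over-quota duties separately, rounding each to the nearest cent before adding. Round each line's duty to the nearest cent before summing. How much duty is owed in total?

Line 1 (1767.70, Orania, 14,686 units, £2,343,738.74):
Code 1767.70 is under a tariff-rate quota (threshold 4,954 units). In-quota: 4,954 units at 3%; over-quota: 9,732 units at 11%.
Pro-rata value split: in-quota = £2,343,738.74 × 4,954/14,686 = £790,608.86; over-quota = £2,343,738.74 − £790,608.86 = £1,553,129.88.
In-quota duty = £790,608.86 × 3% = £23,718.27. Over-quota duty = £1,553,129.88 × 11% = £170,844.29.
Line duty = £23,718.27 + £170,844.29 = £194,562.56.
Line 2 (6650.10, Vinar, 279 kg, £36,004.95):
Base rate for 6650.10 is 21%.
Origin Vinar is the FTA partner but 6650.10 is not on the preference list; base rate stands.
Duty = £36,004.95 × 21% = £7,561.04.
Line 3 (3248.73, Orania, 3,573 kg, £799,137.18):
Base rate for 3248.73 is 17.5% + £1.65/kg.
Additional duty on 3248.73 from Orania: +20.4%. Applied ad valorem rate: 17.5% + 20.4% = 37.9%.
Duty = £799,137.18 × 37.9% + 3,573 × £1.65 = £308,768.44.
Total = £194,562.56 + £7,561.04 + £308,768.44 = £510,892.04.

£510,892.04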